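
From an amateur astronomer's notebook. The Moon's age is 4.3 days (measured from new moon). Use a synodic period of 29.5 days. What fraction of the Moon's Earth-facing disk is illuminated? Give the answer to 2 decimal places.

0.20

The Moon has covered 4.3/29.5 of its cycle, so θ ≈ 360° × 4.3/29.5 = 52.5°.
Illuminated fraction = (1 − cos 52.5°)/2 = (1 − 0.609)/2 ≈ 0.195.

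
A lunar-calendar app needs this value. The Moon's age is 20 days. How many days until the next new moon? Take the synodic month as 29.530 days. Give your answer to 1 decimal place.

9.5 days

One full lunation from the last new moon is 29.530 d; remaining = 29.530 − 20 = 9.530 d.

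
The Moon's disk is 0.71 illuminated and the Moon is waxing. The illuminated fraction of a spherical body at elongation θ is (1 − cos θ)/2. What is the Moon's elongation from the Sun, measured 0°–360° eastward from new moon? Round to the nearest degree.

115°

cos θ = 1 − 2f = -0.420, giving a principal value of 114.8°.
Before full moon the principal value applies: θ = 114.8°.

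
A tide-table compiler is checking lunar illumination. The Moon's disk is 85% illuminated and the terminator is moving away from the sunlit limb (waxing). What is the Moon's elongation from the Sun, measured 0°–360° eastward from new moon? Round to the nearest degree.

cos θ = 1 − 2f = -0.700, giving a principal value of 134.4°.
Waxing ⇒ before full, so θ = 134.4°.

134°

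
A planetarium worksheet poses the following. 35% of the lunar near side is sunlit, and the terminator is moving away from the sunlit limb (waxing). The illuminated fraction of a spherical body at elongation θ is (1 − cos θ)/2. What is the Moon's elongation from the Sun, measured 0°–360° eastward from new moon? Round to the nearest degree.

cos θ = 1 − 2f = 0.300, giving a principal value of 72.5°.
Waxing ⇒ before full, so θ = 72.5°.

73°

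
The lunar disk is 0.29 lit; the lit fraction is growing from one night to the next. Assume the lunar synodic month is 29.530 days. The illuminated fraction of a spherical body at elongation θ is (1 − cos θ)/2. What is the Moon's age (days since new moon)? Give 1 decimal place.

5.3 days

cos θ = 1 − 2f = 0.420, giving a principal value of 65.2°.
The Moon is waxing (0°–180°), so θ = 65.2° directly.
That fraction of the synodic month is 65.2/360 × 29.530 d ≈ 5.35 d.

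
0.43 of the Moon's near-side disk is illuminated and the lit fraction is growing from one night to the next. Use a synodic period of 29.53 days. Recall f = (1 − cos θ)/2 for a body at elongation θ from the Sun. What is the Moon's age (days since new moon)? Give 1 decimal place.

6.7 days

From f = (1 − cos θ)/2: cos θ = 1 − 2×0.43 = 0.140; arccos → 82.0°.
Before full moon the principal value applies: θ = 82.0°.
At 360°/29.53 d per day, 82.0° corresponds to 6.72 days.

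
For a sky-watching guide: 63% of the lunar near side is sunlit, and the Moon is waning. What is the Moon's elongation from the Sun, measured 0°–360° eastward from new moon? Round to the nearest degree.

Invert f = (1 − cos θ)/2 to get cos θ = 1 − 2(0.63) = -0.260, hence θ₀ = arccos -0.260 = 105.1°.
A waning Moon lies in 180°–360°, so θ = 360° − 105.1° = 254.9°.

255°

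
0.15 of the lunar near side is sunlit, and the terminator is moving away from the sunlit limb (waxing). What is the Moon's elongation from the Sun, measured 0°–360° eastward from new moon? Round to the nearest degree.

46°

Invert f = (1 − cos θ)/2 to get cos θ = 1 − 2(0.15) = 0.700, hence θ₀ = arccos 0.700 = 45.6°.
Waxing ⇒ before full, so θ = 45.6°.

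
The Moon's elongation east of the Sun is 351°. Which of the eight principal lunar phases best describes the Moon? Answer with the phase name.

new moon

351° lies in the new moon sector of the 8-phase cycle.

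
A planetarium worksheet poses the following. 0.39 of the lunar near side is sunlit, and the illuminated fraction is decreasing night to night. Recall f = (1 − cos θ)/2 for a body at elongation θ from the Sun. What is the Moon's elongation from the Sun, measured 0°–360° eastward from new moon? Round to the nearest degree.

From f = (1 − cos θ)/2: cos θ = 1 − 2×0.39 = 0.220; arccos → 77.3°.
A waning Moon lies in 180°–360°, so θ = 360° − 77.3° = 282.7°.

283°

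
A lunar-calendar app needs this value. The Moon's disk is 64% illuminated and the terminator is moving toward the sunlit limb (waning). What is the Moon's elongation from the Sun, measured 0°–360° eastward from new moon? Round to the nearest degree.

cos θ = 1 − 2f = -0.280, giving a principal value of 106.3°.
A waning Moon lies in 180°–360°, so θ = 360° − 106.3° = 253.7°.

254°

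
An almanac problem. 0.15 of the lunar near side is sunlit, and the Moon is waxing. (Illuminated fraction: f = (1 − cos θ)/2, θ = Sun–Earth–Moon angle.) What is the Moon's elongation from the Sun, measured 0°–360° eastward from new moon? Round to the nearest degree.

46°

Invert f = (1 − cos θ)/2 to get cos θ = 1 − 2(0.15) = 0.700, hence θ₀ = arccos 0.700 = 45.6°.
Waxing ⇒ before full, so θ = 45.6°.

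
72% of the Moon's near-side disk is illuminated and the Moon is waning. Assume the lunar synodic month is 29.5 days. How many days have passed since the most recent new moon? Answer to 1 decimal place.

20.0 days

Invert f = (1 − cos θ)/2 to get cos θ = 1 − 2(0.72) = -0.440, hence θ₀ = arccos -0.440 = 116.1°.
A waning Moon lies in 180°–360°, so θ = 360° − 116.1° = 243.9°.
At 360°/29.5 d per day, 243.9° corresponds to 19.99 days.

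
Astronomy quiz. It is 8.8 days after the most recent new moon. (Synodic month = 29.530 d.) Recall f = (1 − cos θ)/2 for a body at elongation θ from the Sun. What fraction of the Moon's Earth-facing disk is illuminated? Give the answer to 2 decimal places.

Phase angle: θ = 360°·(8.8 d)/(29.530 d) = 107.3°.
cos 107.3° = (-0.297), so f = (1 − (-0.297))/2 = 0.649.

0.65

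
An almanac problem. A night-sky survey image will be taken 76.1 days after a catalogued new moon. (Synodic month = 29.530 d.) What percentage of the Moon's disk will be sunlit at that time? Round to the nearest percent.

Reduce mod P: 76.1 − 2×29.530 = 17.04 d into the current lunation.
The Moon has covered 17.04/29.530 of its cycle, so θ ≈ 360° × 17.04/29.530 = 207.7°.
cos 207.7° = (-0.885), so f = (1 − (-0.885))/2 = 0.943, so 94%.

94%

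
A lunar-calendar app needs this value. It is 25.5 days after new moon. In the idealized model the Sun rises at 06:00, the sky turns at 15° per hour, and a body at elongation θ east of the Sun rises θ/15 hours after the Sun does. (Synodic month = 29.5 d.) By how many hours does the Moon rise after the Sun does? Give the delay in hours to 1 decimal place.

Elongation θ = 360° × 25.5/29.5 ≈ 311.2°.
At 15° of sky rotation per hour, 311.2° corresponds to a 20.75 h lag.
So the Moon rises 20.75 h after the Sun.

20.7 h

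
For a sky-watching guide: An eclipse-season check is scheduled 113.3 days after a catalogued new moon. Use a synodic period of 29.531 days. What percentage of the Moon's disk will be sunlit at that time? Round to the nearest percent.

24%

113.3 d spans 3 complete synodic months (3 × 29.531 = 88.59 d) plus 24.71 d.
The Moon has covered 24.71/29.531 of its cycle, so θ ≈ 360° × 24.71/29.531 = 301.2°.
With cos θ = 0.518, the lit fraction is (1 − 0.518)/2 ≈ 0.241, so 24%.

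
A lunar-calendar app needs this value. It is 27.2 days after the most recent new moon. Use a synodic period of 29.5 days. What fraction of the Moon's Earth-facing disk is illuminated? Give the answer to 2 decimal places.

The Moon has covered 27.2/29.5 of its cycle, so θ ≈ 360° × 27.2/29.5 = 331.9°.
Illuminated fraction = (1 − cos 331.9°)/2 = (1 − 0.882)/2 ≈ 0.059.

0.06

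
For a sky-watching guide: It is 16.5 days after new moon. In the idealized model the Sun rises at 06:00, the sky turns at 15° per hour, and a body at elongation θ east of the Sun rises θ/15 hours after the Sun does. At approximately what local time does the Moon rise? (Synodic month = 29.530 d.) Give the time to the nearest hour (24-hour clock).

Elongation θ = 360° × 16.5/29.530 ≈ 201.2°.
Delay after the Sun = 201.2° / (15°/h) ≈ 13.41 h.
06:00 + 13.41 h ≈ 19:25 → 19:00 to the nearest hour.

19:00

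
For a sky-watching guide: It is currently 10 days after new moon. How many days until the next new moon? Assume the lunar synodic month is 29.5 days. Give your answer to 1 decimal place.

One full lunation from the last new moon is 29.5 d; remaining = 29.5 − 10 = 19.500 d.

19.5 days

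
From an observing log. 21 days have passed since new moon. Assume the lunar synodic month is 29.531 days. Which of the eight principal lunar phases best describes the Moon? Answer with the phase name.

At 21/29.531 of the cycle, θ ≈ 256° — the last quarter range.

last quarter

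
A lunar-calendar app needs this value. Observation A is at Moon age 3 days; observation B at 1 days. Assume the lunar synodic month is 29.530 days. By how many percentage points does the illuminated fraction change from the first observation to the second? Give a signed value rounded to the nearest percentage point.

-9 pp

First observation: θ = 360°·3/29.530 = 36.6°, so f = 0.098.
Second observation: θ = 12.2°, f = 0.011.
Δf = 0.011 − 0.098 = -0.087, i.e. -9 pp.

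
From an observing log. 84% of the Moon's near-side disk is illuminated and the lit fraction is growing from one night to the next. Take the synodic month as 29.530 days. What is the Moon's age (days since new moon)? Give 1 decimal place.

cos θ = 1 − 2f = -0.680, giving a principal value of 132.8°.
The Moon is waxing (0°–180°), so θ = 132.8° directly.
At 360°/29.530 d per day, 132.8° corresponds to 10.90 days.

10.9 days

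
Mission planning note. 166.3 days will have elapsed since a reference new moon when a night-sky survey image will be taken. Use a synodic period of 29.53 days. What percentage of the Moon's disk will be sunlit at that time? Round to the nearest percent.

166.3 d spans 5 complete synodic months (5 × 29.53 = 147.65 d) plus 18.65 d.
The Moon has covered 18.65/29.53 of its cycle, so θ ≈ 360° × 18.65/29.53 = 227.4°.
cos 227.4° = (-0.677), so f = (1 − (-0.677))/2 = 0.839, so 84%.

84%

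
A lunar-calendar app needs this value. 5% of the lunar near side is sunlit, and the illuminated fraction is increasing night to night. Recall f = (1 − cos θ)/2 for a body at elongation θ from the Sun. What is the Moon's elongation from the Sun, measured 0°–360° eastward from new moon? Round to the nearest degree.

26°

From f = (1 − cos θ)/2: cos θ = 1 − 2×0.05 = 0.900; arccos → 25.8°.
Waxing ⇒ before full, so θ = 25.8°.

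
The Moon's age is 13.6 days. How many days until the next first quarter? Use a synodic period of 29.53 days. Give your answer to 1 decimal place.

First quarter is 0.25 of the way through the cycle: age 0.25 × 29.53 = 7.383 d.
Already past this cycle's first quarter; the next is at 7.383 + 29.53 = 36.913 d, so 36.913 − 13.6 = 23.313 days.

23.3 days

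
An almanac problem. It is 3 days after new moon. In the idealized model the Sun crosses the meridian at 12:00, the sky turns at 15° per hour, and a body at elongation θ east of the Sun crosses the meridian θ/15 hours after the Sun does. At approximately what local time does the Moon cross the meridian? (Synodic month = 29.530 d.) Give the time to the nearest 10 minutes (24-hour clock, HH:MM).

14:30

Phase angle: θ = 360°·(3 d)/(29.530 d) = 36.6°.
The Moon trails the Sun by θ/15 = 36.6/15 ≈ 2.44 hours.
12:00 + 2.438 h ≈ 14:26 → 14:30 to the nearest ten minutes.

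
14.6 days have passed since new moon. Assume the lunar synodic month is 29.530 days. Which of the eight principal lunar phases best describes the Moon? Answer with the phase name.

θ ≈ 360° × 14.6/29.530 = 178°, which falls in the full moon sector.

full moon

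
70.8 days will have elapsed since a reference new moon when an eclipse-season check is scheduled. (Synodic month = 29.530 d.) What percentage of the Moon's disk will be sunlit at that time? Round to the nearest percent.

70.8/29.530 = 2.398 lunations, so 2 complete cycles and 11.74 d into the next.
Phase angle: θ = 360°·(11.74 d)/(29.530 d) = 143.1°.
With cos θ = (-0.800), the lit fraction is (1 − (-0.800))/2 ≈ 0.900, so 90%.

90%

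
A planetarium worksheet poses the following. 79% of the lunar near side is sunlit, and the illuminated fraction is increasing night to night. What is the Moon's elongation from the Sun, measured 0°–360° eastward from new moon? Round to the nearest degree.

125°

Invert f = (1 − cos θ)/2 to get cos θ = 1 − 2(0.79) = -0.580, hence θ₀ = arccos -0.580 = 125.5°.
The Moon is waxing (0°–180°), so θ = 125.5° directly.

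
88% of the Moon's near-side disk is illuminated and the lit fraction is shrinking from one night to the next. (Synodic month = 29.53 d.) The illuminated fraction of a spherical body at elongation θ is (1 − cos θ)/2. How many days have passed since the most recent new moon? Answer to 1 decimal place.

Invert f = (1 − cos θ)/2 to get cos θ = 1 − 2(0.88) = -0.760, hence θ₀ = arccos -0.760 = 139.5°.
Since the Moon is past full (waning), take the reflex angle: θ = 360° − 139.5° = 220.5°.
Age = 29.53 × 220.5°/360° ≈ 18.09 days.

18.1 days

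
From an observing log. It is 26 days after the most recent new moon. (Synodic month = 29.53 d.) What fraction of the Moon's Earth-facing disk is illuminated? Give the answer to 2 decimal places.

0.13

The Moon has covered 26/29.53 of its cycle, so θ ≈ 360° × 26/29.53 = 317.0°.
cos 317.0° = 0.731, so f = (1 − 0.731)/2 = 0.135.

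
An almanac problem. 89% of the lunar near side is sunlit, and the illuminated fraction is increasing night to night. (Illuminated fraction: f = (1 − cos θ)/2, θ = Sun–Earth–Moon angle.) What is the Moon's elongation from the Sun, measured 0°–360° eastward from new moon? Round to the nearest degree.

Invert f = (1 − cos θ)/2 to get cos θ = 1 − 2(0.89) = -0.780, hence θ₀ = arccos -0.780 = 141.3°.
The Moon is waxing (0°–180°), so θ = 141.3° directly.

141°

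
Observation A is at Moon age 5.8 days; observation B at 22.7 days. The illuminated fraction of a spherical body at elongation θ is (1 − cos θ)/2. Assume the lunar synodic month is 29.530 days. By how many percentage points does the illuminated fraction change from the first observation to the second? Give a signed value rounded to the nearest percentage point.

+11 pp

θ₁ = 360° × 5.8/29.530 = 70.7°, f₁ = (1 − cos θ₁)/2 = 0.335.
θ₂ = 360° × 22.7/29.530 = 276.7°, f₂ = (1 − cos θ₂)/2 = 0.441.
Change = f₂ − f₁ = +0.107 → +11 percentage points.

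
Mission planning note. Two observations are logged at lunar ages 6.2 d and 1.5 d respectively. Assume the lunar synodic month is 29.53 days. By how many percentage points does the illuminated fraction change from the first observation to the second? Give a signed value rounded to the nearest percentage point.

θ₁ = 360° × 6.2/29.53 = 75.6°, f₁ = (1 − cos θ₁)/2 = 0.376.
θ₂ = 360° × 1.5/29.53 = 18.3°, f₂ = (1 − cos θ₂)/2 = 0.025.
Change = f₂ − f₁ = -0.350 → -35 percentage points.

-35 percentage points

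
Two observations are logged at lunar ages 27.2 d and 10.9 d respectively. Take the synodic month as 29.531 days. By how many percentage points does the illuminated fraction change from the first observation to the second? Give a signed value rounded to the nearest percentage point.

θ₁ = 360° × 27.2/29.531 = 331.6°, f₁ = (1 − cos θ₁)/2 = 0.060.
θ₂ = 360° × 10.9/29.531 = 132.9°, f₂ = (1 − cos θ₂)/2 = 0.840.
Change = f₂ − f₁ = +0.780 → +78 percentage points.

+78 percentage points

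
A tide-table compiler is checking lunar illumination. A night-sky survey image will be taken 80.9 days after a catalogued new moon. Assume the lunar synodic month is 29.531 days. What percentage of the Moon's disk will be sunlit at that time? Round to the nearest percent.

53%

80.9/29.531 = 2.739 lunations, so 2 complete cycles and 21.84 d into the next.
The Moon has covered 21.84/29.531 of its cycle, so θ ≈ 360° × 21.84/29.531 = 266.2°.
Illuminated fraction = (1 − cos 266.2°)/2 = (1 − (-0.066))/2 ≈ 0.533, so 53%.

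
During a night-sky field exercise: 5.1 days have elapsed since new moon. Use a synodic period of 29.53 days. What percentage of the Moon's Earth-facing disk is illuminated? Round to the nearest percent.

Phase angle: θ = 360°·(5.1 d)/(29.53 d) = 62.2°.
cos 62.2° = 0.467, so f = (1 − 0.467)/2 = 0.267, so 27%.

27%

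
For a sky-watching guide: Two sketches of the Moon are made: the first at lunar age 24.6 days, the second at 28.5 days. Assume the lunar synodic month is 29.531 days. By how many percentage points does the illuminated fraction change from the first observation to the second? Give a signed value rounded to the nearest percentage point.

-24 percentage points

First observation: θ = 360°·24.6/29.531 = 299.9°, so f = 0.251.
Second observation: θ = 347.4°, f = 0.012.
Δf = 0.012 − 0.251 = -0.239, i.e. -24 pp.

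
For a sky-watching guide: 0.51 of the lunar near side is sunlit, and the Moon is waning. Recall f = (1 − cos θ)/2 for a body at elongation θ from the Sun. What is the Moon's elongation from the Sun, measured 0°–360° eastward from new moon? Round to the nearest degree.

269°

From f = (1 − cos θ)/2: cos θ = 1 − 2×0.51 = -0.020; arccos → 91.1°.
Since the Moon is past full (waning), take the reflex angle: θ = 360° − 91.1° = 268.9°.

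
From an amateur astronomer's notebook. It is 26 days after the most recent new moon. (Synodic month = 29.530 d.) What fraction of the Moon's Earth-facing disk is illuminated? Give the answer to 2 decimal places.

Elongation θ = 360° × 26/29.530 ≈ 317.0°.
Illuminated fraction = (1 − cos 317.0°)/2 = (1 − 0.731)/2 ≈ 0.135.

0.13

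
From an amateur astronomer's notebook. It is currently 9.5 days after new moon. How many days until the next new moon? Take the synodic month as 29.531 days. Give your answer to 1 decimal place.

One full lunation from the last new moon is 29.531 d; remaining = 29.531 − 9.5 = 20.031 d.

20.0 days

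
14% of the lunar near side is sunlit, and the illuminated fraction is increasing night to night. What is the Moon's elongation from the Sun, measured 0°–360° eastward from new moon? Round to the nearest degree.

44°

From f = (1 − cos θ)/2: cos θ = 1 − 2×0.14 = 0.720; arccos → 43.9°.
The Moon is waxing (0°–180°), so θ = 43.9° directly.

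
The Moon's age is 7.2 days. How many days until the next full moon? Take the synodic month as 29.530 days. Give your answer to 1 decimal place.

7.6 days

Full moon is 0.5 of the way through the cycle: age 0.5 × 29.530 = 14.765 d.
That is 14.765 − 7.2 = 7.565 days ahead.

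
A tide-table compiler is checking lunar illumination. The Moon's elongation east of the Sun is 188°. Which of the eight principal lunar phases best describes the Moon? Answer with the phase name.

The full moon sector spans roughly 158°–202°; 188° falls inside it.

full moon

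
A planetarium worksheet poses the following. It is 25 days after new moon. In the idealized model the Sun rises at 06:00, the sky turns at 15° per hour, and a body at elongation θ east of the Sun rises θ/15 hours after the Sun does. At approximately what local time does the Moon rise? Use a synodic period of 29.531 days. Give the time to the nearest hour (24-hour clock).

02:00

The Moon has covered 25/29.531 of its cycle, so θ ≈ 360° × 25/29.531 = 304.8°.
At 15° of sky rotation per hour, 304.8° corresponds to a 20.32 h lag.
06:00 + 20.32 h ≈ 02:19 → 02:00 to the nearest hour.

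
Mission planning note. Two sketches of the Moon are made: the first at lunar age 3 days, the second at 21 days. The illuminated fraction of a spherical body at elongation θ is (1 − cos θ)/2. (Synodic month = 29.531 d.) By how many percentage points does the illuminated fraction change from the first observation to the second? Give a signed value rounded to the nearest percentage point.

+52 pp

θ₁ = 360° × 3/29.531 = 36.6°, f₁ = (1 − cos θ₁)/2 = 0.098.
θ₂ = 360° × 21/29.531 = 256.0°, f₂ = (1 − cos θ₂)/2 = 0.621.
Change = f₂ − f₁ = +0.522 → +52 percentage points.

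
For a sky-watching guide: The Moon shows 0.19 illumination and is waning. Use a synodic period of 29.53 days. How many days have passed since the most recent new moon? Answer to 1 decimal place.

25.3 days

Invert f = (1 − cos θ)/2 to get cos θ = 1 − 2(0.19) = 0.620, hence θ₀ = arccos 0.620 = 51.7°.
A waning Moon lies in 180°–360°, so θ = 360° − 51.7° = 308.3°.
Age = 29.53 × 308.3°/360° ≈ 25.29 days.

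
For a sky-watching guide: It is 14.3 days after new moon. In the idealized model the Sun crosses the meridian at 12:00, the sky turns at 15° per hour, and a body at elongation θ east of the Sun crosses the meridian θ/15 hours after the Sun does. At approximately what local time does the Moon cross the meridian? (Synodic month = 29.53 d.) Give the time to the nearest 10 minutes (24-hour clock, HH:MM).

Elongation θ = 360° × 14.3/29.53 ≈ 174.3°.
At 15° of sky rotation per hour, 174.3° corresponds to a 11.62 h lag.
12:00 + 11.622 h ≈ 23:37 → 23:40 to the nearest ten minutes.

23:40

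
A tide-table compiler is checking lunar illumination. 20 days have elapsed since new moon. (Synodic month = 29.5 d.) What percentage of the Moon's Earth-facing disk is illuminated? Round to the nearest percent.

Elongation θ = 360° × 20/29.5 ≈ 244.1°.
cos 244.1° = (-0.437), so f = (1 − (-0.437))/2 = 0.719, so 72%.

72%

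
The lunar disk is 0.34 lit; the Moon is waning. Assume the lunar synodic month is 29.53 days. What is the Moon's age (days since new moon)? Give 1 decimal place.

23.7 days

cos θ = 1 − 2f = 0.320, giving a principal value of 71.3°.
Waning ⇒ past full, so θ = 360° − 71.3° = 288.7°.
That fraction of the synodic month is 288.7/360 × 29.53 d ≈ 23.68 d.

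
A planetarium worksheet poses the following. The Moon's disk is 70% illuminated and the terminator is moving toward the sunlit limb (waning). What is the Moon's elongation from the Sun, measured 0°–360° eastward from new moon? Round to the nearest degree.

Invert f = (1 − cos θ)/2 to get cos θ = 1 − 2(0.70) = -0.400, hence θ₀ = arccos -0.400 = 113.6°.
Since the Moon is past full (waning), take the reflex angle: θ = 360° − 113.6° = 246.4°.

246°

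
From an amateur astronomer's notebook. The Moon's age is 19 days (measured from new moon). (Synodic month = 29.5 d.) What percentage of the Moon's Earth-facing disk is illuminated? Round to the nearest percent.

Elongation θ = 360° × 19/29.5 ≈ 231.9°.
With cos θ = (-0.618), the lit fraction is (1 − (-0.618))/2 ≈ 0.809, so 81%.

81%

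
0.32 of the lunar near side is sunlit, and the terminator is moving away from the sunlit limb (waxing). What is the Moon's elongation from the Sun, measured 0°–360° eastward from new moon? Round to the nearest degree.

69°

Invert f = (1 − cos θ)/2 to get cos θ = 1 − 2(0.32) = 0.360, hence θ₀ = arccos 0.360 = 68.9°.
Waxing ⇒ before full, so θ = 68.9°.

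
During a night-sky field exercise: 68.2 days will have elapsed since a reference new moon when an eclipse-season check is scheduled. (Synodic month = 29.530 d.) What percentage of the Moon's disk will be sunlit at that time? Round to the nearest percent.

68%

Reduce mod P: 68.2 − 2×29.530 = 9.14 d into the current lunation.
The Moon has covered 9.14/29.530 of its cycle, so θ ≈ 360° × 9.14/29.530 = 111.4°.
With cos θ = (-0.365), the lit fraction is (1 − (-0.365))/2 ≈ 0.683, so 68%.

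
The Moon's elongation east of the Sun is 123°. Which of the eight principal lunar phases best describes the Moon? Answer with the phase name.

waxing gibbous

The waxing gibbous sector spans roughly 112°–158°; 123° falls inside it.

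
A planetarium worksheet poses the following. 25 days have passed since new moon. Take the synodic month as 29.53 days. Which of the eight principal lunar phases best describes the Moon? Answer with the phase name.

waning crescent

At 25/29.53 of the cycle, θ ≈ 305° — the waning crescent range.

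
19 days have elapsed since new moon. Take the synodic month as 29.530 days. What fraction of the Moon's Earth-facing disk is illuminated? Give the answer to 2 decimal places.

The Moon has covered 19/29.530 of its cycle, so θ ≈ 360° × 19/29.530 = 231.6°.
cos 231.6° = (-0.621), so f = (1 − (-0.621))/2 = 0.810.

0.81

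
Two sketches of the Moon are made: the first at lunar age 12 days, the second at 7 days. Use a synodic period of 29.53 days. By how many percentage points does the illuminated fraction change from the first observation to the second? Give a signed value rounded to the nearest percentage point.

-46 percentage points

First observation: θ = 360°·12/29.53 = 146.3°, so f = 0.916.
Second observation: θ = 85.3°, f = 0.459.
Δf = 0.459 − 0.916 = -0.457, i.e. -46 pp.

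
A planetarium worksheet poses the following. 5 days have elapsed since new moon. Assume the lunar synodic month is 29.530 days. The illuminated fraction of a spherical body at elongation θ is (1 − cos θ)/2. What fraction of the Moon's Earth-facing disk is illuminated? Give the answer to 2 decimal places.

0.26

The Moon has covered 5/29.530 of its cycle, so θ ≈ 360° × 5/29.530 = 61.0°.
With cos θ = 0.485, the lit fraction is (1 − 0.485)/2 ≈ 0.257.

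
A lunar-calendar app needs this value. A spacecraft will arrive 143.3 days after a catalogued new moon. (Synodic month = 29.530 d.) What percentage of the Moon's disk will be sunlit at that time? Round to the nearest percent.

20%

143.3/29.530 = 4.853 lunations, so 4 complete cycles and 25.18 d into the next.
Elongation θ = 360° × 25.18/29.530 ≈ 307.0°.
Illuminated fraction = (1 − cos 307.0°)/2 = (1 − 0.601)/2 ≈ 0.199, so 20%.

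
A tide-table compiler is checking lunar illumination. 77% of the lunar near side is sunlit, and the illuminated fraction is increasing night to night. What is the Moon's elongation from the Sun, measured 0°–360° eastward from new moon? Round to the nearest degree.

Invert f = (1 − cos θ)/2 to get cos θ = 1 − 2(0.77) = -0.540, hence θ₀ = arccos -0.540 = 122.7°.
Before full moon the principal value applies: θ = 122.7°.

123°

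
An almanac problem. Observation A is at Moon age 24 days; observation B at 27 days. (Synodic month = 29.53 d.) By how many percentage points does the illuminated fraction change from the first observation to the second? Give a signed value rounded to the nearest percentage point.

First observation: θ = 360°·24/29.53 = 292.6°, so f = 0.308.
Second observation: θ = 329.2°, f = 0.071.
Δf = 0.071 − 0.308 = -0.237, i.e. -24 pp.

-24 pp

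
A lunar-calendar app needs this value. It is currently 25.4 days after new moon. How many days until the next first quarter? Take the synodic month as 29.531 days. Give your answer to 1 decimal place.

First quarter is 0.25 of the way through the cycle: age 0.25 × 29.531 = 7.383 d.
Already past this cycle's first quarter; the next is at 7.383 + 29.531 = 36.914 d, so 36.914 − 25.4 = 11.514 days.

11.5 days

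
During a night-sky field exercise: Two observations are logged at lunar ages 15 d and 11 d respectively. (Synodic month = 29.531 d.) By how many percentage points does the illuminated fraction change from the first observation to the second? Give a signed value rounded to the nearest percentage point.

θ₁ = 360° × 15/29.531 = 182.9°, f₁ = (1 − cos θ₁)/2 = 0.999.
θ₂ = 360° × 11/29.531 = 134.1°, f₂ = (1 − cos θ₂)/2 = 0.848.
Change = f₂ − f₁ = -0.151 → -15 percentage points.

-15 pp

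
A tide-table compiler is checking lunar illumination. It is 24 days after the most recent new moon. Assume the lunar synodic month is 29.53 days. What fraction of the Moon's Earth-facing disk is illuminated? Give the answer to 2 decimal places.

Elongation θ = 360° × 24/29.53 ≈ 292.6°.
cos 292.6° = 0.384, so f = (1 − 0.384)/2 = 0.308.

0.31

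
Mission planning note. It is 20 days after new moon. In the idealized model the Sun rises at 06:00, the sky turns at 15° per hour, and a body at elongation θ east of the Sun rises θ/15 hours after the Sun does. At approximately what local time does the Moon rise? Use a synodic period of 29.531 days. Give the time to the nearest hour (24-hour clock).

22:00

Phase angle: θ = 360°·(20 d)/(29.531 d) = 243.8°.
At 15° of sky rotation per hour, 243.8° corresponds to a 16.25 h lag.
06:00 + 16.25 h ≈ 22:15 → 22:00 to the nearest hour.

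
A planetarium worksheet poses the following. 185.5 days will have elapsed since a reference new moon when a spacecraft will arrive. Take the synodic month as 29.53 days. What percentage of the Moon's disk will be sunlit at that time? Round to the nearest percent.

Reduce mod P: 185.5 − 6×29.53 = 8.32 d into the current lunation.
Phase angle: θ = 360°·(8.32 d)/(29.53 d) = 101.4°.
Illuminated fraction = (1 − cos 101.4°)/2 = (1 − (-0.198))/2 ≈ 0.599, so 60%.

60%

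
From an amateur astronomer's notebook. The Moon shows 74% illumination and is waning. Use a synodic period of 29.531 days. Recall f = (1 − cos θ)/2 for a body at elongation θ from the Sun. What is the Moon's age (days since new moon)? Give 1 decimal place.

19.8 days

Invert f = (1 − cos θ)/2 to get cos θ = 1 − 2(0.74) = -0.480, hence θ₀ = arccos -0.480 = 118.7°.
Since the Moon is past full (waning), take the reflex angle: θ = 360° − 118.7° = 241.3°.
Age = 29.531 × 241.3°/360° ≈ 19.80 days.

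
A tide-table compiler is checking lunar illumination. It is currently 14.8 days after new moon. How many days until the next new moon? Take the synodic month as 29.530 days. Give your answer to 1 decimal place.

14.7 days

The next new moon completes the synodic month: 29.530 − 14.8 = 14.730 days.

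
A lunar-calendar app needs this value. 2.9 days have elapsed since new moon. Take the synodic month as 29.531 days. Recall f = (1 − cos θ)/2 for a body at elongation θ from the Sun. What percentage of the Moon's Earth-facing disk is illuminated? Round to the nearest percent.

9%

Phase angle: θ = 360°·(2.9 d)/(29.531 d) = 35.4°.
cos 35.4° = 0.816, so f = (1 − 0.816)/2 = 0.092, so 9%.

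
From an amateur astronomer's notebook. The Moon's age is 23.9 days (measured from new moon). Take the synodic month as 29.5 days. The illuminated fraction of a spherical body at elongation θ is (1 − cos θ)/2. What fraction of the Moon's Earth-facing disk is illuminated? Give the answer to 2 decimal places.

0.32

Elongation θ = 360° × 23.9/29.5 ≈ 291.7°.
With cos θ = 0.369, the lit fraction is (1 − 0.369)/2 ≈ 0.315.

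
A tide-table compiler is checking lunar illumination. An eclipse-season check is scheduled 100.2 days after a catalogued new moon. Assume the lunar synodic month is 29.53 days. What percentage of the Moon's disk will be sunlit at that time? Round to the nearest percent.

Reduce mod P: 100.2 − 3×29.53 = 11.61 d into the current lunation.
Elongation θ = 360° × 11.61/29.53 ≈ 141.5°.
Illuminated fraction = (1 − cos 141.5°)/2 = (1 − (-0.783))/2 ≈ 0.892, so 89%.

89%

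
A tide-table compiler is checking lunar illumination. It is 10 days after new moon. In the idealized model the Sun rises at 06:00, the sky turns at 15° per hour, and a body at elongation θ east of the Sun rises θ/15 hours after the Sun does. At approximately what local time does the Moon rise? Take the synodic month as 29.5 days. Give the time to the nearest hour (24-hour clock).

The Moon has covered 10/29.5 of its cycle, so θ ≈ 360° × 10/29.5 = 122.0°.
At 15° of sky rotation per hour, 122.0° corresponds to a 8.14 h lag.
06:00 + 8.14 h ≈ 14:08 → 14:00 to the nearest hour.

14:00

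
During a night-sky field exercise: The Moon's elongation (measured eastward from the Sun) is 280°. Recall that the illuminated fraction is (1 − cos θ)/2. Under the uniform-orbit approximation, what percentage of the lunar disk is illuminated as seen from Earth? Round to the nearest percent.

41%

f = (1 − cos 280°)/2 = (1 − 0.174)/2 ≈ 0.413, i.e. 41%.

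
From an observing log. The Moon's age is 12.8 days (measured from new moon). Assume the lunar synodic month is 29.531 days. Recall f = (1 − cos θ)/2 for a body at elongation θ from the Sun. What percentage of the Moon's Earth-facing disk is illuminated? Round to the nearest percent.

Phase angle: θ = 360°·(12.8 d)/(29.531 d) = 156.0°.
Illuminated fraction = (1 − cos 156.0°)/2 = (1 − (-0.914))/2 ≈ 0.957, so 96%.

96%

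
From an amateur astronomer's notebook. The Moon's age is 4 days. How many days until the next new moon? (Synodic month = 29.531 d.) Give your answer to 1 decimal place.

25.5 days

One full lunation from the last new moon is 29.531 d; remaining = 29.531 − 4 = 25.531 d.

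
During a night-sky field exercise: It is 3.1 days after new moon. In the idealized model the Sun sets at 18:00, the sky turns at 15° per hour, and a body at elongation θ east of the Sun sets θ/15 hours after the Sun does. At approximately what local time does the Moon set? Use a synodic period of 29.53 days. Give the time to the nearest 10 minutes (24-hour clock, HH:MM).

Phase angle: θ = 360°·(3.1 d)/(29.53 d) = 37.8°.
At 15° of sky rotation per hour, 37.8° corresponds to a 2.52 h lag.
18:00 + 2.519 h ≈ 20:31 → 20:30 to the nearest ten minutes.

20:30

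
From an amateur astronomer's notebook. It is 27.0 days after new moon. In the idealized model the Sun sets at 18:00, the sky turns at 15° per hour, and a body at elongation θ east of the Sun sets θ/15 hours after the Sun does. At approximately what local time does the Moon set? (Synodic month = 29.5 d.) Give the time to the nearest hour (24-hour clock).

The Moon has covered 27.0/29.5 of its cycle, so θ ≈ 360° × 27.0/29.5 = 329.5°.
At 15° of sky rotation per hour, 329.5° corresponds to a 21.97 h lag.
18:00 + 21.97 h ≈ 15:58 → 16:00 to the nearest hour.

16:00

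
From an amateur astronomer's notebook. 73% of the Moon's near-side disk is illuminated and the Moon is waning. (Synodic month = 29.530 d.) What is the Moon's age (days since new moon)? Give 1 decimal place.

From f = (1 − cos θ)/2: cos θ = 1 − 2×0.73 = -0.460; arccos → 117.4°.
Waning ⇒ past full, so θ = 360° − 117.4° = 242.6°.
At 360°/29.530 d per day, 242.6° corresponds to 19.90 days.

19.9 days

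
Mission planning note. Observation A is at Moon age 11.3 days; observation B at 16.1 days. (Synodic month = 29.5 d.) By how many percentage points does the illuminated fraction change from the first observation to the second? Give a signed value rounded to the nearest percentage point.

+11 pp

First observation: θ = 360°·11.3/29.5 = 137.9°, so f = 0.871.
Second observation: θ = 196.5°, f = 0.979.
Δf = 0.979 − 0.871 = +0.108, i.e. +11 pp.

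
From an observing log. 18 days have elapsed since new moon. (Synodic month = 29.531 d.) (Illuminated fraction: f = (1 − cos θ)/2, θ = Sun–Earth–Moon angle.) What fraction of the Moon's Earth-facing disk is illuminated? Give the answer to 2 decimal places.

Phase angle: θ = 360°·(18 d)/(29.531 d) = 219.4°.
Illuminated fraction = (1 − cos 219.4°)/2 = (1 − (-0.772))/2 ≈ 0.886.

0.89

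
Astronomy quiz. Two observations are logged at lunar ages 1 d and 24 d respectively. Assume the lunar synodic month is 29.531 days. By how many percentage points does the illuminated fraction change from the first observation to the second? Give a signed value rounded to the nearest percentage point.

θ₁ = 360° × 1/29.531 = 12.2°, f₁ = (1 − cos θ₁)/2 = 0.011.
θ₂ = 360° × 24/29.531 = 292.6°, f₂ = (1 − cos θ₂)/2 = 0.308.
Change = f₂ − f₁ = +0.297 → +30 percentage points.

+30 percentage points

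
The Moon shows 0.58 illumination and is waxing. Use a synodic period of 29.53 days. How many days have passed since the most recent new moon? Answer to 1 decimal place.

8.1 days

cos θ = 1 − 2f = -0.160, giving a principal value of 99.2°.
Waxing ⇒ before full, so θ = 99.2°.
That fraction of the synodic month is 99.2/360 × 29.53 d ≈ 8.14 d.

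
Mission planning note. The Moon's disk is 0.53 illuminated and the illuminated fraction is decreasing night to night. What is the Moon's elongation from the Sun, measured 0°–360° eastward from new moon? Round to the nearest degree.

From f = (1 − cos θ)/2: cos θ = 1 − 2×0.53 = -0.060; arccos → 93.4°.
Waning ⇒ past full, so θ = 360° − 93.4° = 266.6°.

267°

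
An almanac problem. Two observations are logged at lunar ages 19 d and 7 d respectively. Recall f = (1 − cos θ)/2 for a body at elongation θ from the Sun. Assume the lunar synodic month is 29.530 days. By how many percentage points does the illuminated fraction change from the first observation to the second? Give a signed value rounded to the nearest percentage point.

First observation: θ = 360°·19/29.530 = 231.6°, so f = 0.810.
Second observation: θ = 85.3°, f = 0.459.
Δf = 0.459 − 0.810 = -0.351, i.e. -35 pp.

-35 pp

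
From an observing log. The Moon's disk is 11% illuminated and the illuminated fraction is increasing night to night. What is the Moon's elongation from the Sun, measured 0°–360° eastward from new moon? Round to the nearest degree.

From f = (1 − cos θ)/2: cos θ = 1 − 2×0.11 = 0.780; arccos → 38.7°.
The Moon is waxing (0°–180°), so θ = 38.7° directly.

39°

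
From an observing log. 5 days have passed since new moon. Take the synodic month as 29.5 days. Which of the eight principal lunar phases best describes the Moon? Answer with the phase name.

waxing crescent

At 5/29.5 of the cycle, θ ≈ 61° — the waxing crescent range.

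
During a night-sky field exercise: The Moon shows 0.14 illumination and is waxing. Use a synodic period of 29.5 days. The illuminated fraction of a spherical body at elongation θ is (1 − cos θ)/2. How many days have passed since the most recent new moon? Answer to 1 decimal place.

3.6 days

Invert f = (1 − cos θ)/2 to get cos θ = 1 − 2(0.14) = 0.720, hence θ₀ = arccos 0.720 = 43.9°.
Waxing ⇒ before full, so θ = 43.9°.
At 360°/29.5 d per day, 43.9° corresponds to 3.60 days.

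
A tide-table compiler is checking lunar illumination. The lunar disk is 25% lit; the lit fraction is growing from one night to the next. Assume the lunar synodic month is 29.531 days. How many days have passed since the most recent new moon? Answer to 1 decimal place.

From f = (1 − cos θ)/2: cos θ = 1 − 2×0.25 = 0.500; arccos → 60.0°.
The Moon is waxing (0°–180°), so θ = 60.0° directly.
Age = 29.531 × 60.0°/360° ≈ 4.92 days.

4.9 days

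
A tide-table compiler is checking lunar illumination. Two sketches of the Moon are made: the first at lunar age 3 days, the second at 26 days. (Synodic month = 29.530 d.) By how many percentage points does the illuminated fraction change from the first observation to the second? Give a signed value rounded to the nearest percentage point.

+4 pp

First observation: θ = 360°·3/29.530 = 36.6°, so f = 0.098.
Second observation: θ = 317.0°, f = 0.135.
Δf = 0.135 − 0.098 = +0.036, i.e. +4 pp.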